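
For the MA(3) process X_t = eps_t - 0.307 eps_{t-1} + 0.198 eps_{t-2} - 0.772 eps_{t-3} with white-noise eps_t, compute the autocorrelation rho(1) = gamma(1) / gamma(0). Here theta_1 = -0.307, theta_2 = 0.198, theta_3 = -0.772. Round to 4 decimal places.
\rho(1) = -0.3010

For an MA(q) process with theta_0 = 1, the autocovariance is
  gamma(k) = sigma^2 * sum_{i=0..q-k} theta_i * theta_{i+k},
and rho(k) = gamma(k) / gamma(0). Sigma^2 cancels.
  numerator   = (1)*(-0.307) + (-0.307)*(0.198) + (0.198)*(-0.772) = -0.520642.
  denominator = (1)^2 + (-0.307)^2 + (0.198)^2 + (-0.772)^2 = 1.729437.
  rho(1) = -0.520642 / 1.729437 = -0.3010.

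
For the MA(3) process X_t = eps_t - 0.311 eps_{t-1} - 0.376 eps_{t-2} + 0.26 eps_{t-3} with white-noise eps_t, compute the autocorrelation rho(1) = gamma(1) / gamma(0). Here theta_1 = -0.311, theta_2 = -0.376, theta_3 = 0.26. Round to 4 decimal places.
\rho(1) = -0.2235

For an MA(q) process with theta_0 = 1, the autocovariance is
  gamma(k) = sigma^2 * sum_{i=0..q-k} theta_i * theta_{i+k},
and rho(k) = gamma(k) / gamma(0). Sigma^2 cancels.
  numerator   = (1)*(-0.311) + (-0.311)*(-0.376) + (-0.376)*(0.26) = -0.291824.
  denominator = (1)^2 + (-0.311)^2 + (-0.376)^2 + (0.26)^2 = 1.305697.
  rho(1) = -0.291824 / 1.305697 = -0.2235.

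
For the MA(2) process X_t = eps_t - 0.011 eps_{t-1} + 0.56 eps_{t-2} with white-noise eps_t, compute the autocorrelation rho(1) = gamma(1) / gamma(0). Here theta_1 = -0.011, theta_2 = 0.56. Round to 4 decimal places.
\rho(1) = -0.0131

For an MA(q) process with theta_0 = 1, the autocovariance is
  gamma(k) = sigma^2 * sum_{i=0..q-k} theta_i * theta_{i+k},
and rho(k) = gamma(k) / gamma(0). Sigma^2 cancels.
  numerator   = (1)*(-0.011) + (-0.011)*(0.56) = -0.01716.
  denominator = (1)^2 + (-0.011)^2 + (0.56)^2 = 1.313721.
  rho(1) = -0.01716 / 1.313721 = -0.0131.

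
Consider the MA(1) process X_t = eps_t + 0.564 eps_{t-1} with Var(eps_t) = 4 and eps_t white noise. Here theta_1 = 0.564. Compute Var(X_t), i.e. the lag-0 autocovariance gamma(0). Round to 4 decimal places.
\gamma(0) = 5.2724

For an MA(q) process X_t = eps_t + sum_i theta_i eps_{t-i} with
Var(eps_t) = sigma^2, the variance is
  gamma(0) = sigma^2 * (1 + sum_i theta_i^2).
  sum_i theta_i^2 = (0.564)^2 = 0.318096.
  gamma(0) = 4 * (1 + 0.318096) = 4 * 1.318096 = 5.272384, which rounds to 5.2724.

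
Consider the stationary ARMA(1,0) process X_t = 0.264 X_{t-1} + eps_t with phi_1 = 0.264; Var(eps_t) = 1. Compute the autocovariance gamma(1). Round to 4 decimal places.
\gamma(1) = 0.2838

Multiply the model equation by X_{t-k} and take expectations. With theta_0 = psi_0 = 1 and psi_j the MA(infinity) weights, this gives
  gamma(k) - sum_i phi_i gamma(k-i) = c_k,
  c_k = sigma^2 * sum_{j=k..q} theta_j psi_{j-k}   (c_k = 0 for k > q),
using gamma(-m) = gamma(m).
Pure AR (q = 0): c_0 = sigma^2 = 1, c_k = 0 for k >= 1.
Equations for k = 0 and k = 1 (AR order 1):
  gamma(0) = phi_1 gamma(1) + c_0
  gamma(1) = phi_1 gamma(0) + c_1
Substituting the second into the first: gamma(0) (1 - phi_1^2) = c_0 + phi_1 c_1, so
  gamma(0) = c_0 / (1 - phi_1^2) = 1 / (1 - (0.264)^2) = 1 / 0.930304 = 1.074917.
  gamma(1) = phi_1 gamma(0) = (0.264)(1.074917) = 0.283778.
Therefore gamma(1) = 0.2838 (to 4 decimal places).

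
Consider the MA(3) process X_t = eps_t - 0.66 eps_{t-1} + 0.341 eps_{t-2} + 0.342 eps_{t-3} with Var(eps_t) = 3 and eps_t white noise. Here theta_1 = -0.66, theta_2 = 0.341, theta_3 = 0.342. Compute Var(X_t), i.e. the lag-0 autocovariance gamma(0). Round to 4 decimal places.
\gamma(0) = 5.0065

For an MA(q) process X_t = eps_t + sum_i theta_i eps_{t-i} with
Var(eps_t) = sigma^2, the variance is
  gamma(0) = sigma^2 * (1 + sum_i theta_i^2).
  sum_i theta_i^2 = (-0.66)^2 + (0.341)^2 + (0.342)^2 = 0.4356 + 0.116281 + 0.116964 = 0.668845.
  gamma(0) = 3 * (1 + 0.668845) = 3 * 1.668845 = 5.006535, which rounds to 5.0065.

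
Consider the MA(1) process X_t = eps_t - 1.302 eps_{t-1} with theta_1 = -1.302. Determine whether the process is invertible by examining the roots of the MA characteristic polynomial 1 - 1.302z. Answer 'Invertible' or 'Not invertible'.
\text{Not invertible}

The MA(q) characteristic polynomial is P(z) = 1 - 1.302z.
Invertibility requires all roots to lie outside the unit circle, i.e. |z| > 1 for every root.
This is linear in z: 1 + (-1.302) z = 0  =>  z = -1/(-1.302) = 0.768049,  |z| = 0.768049.
Moduli of all roots: 0.7680.
All moduli strictly greater than 1? No.
Verdict: Not invertible.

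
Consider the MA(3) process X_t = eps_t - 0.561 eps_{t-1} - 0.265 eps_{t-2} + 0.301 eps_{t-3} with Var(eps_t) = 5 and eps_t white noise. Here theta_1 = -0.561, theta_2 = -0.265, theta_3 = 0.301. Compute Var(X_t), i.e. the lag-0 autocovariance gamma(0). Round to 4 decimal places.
\gamma(0) = 7.3777

For an MA(q) process X_t = eps_t + sum_i theta_i eps_{t-i} with
Var(eps_t) = sigma^2, the variance is
  gamma(0) = sigma^2 * (1 + sum_i theta_i^2).
  sum_i theta_i^2 = (-0.561)^2 + (-0.265)^2 + (0.301)^2 = 0.314721 + 0.070225 + 0.090601 = 0.475547.
  gamma(0) = 5 * (1 + 0.475547) = 5 * 1.475547 = 7.377735, which rounds to 7.3777.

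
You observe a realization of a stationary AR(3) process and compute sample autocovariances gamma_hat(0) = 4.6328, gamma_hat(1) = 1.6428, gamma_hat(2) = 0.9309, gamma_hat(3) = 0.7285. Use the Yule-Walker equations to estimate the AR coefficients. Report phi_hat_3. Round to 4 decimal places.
\hat\phi_{3} = 0.0710

The Yule-Walker equations for an AR(p) process read, in matrix form,
  Gamma_p phi = r_p,   with   (Gamma_p)_{ij} = gamma(|i - j|),
                       (r_p)_i = gamma(i),   i,j = 1..p.
Substitute the sample gammas (Toeplitz matrix and right-hand side of size 3):
  Gamma_p = [[4.6328, 1.6428, 0.9309], [1.6428, 4.6328, 1.6428], [0.9309, 1.6428, 4.6328]]
  r_p     = [1.6428, 0.9309, 0.7285]
Written out (R1..R3):
  (R1) 4.6328 phi_1 + 1.6428 phi_2 + 0.9309 phi_3 = 1.6428
  (R2) 1.6428 phi_1 + 4.6328 phi_2 + 1.6428 phi_3 = 0.9309
  (R3) 0.9309 phi_1 + 1.6428 phi_2 + 4.6328 phi_3 = 0.7285
Gaussian elimination:
  R2 <- R2 - (1.6428/4.6328) R1 = R2 - (0.354602) R1:  4.05026 phi_2 + 1.312701 phi_3 = 0.34836
  R3 <- R3 - (0.9309/4.6328) R1 = R3 - (0.200937) R1:  1.312701 phi_2 + 4.445748 phi_3 = 0.398401
  R3 <- R3 - (1.312701/4.05026) R2 = R3 - (0.324103) R2:  4.020298 phi_3 = 0.285497
Back-substitution:
  phi_hat_3 = 0.285497 / 4.020298 = 0.071014
  phi_hat_2 = (0.34836 - (1.312701)(0.071014)) / 4.05026 = 0.062993
  phi_hat_1 = (1.6428 - (1.6428)(0.062993) - (0.9309)(0.071014)) / 4.6328 = 0.317995
So phi_hat = [0.3180, 0.0630, 0.0710].
Therefore phi_hat_3 = 0.0710.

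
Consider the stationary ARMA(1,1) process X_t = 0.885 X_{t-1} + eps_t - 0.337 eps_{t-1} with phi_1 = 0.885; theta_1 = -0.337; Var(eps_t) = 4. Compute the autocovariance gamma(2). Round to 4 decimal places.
\gamma(2) = 6.2800

Multiply the model equation by X_{t-k} and take expectations. With theta_0 = psi_0 = 1 and psi_j the MA(infinity) weights, this gives
  gamma(k) - sum_i phi_i gamma(k-i) = c_k,
  c_k = sigma^2 * sum_{j=k..q} theta_j psi_{j-k}   (c_k = 0 for k > q),
using gamma(-m) = gamma(m).
psi-weights needed (psi_j = theta_j + sum_i phi_i psi_{j-i}):
  psi_1 = theta_1 + phi_1 = -0.337 + (0.885) = 0.548
Right-hand sides:
  c_0 = sigma^2 (1 + theta_1 psi_1) = 4 * (1 + (-0.337)(0.548)) = 4 * 0.815324 = 3.261296
  c_1 = sigma^2 theta_1 = 4 * (-0.337) = -1.348
  c_2 = 0
Equations for k = 0 and k = 1 (AR order 1):
  gamma(0) = phi_1 gamma(1) + c_0
  gamma(1) = phi_1 gamma(0) + c_1
Substituting the second into the first: gamma(0) (1 - phi_1^2) = c_0 + phi_1 c_1, so
  gamma(0) = (c_0 + phi_1 c_1) / (1 - phi_1^2) = (3.261296 + (0.885)(-1.348)) / (1 - (0.885)^2) = 2.068316 / 0.216775 = 9.541303.
  gamma(1) = phi_1 gamma(0) + c_1 = (0.885)(9.541303) + (-1.348) = 7.096053.
For k = 2 (> q): gamma(2) = phi_1 gamma(1) = (0.885)(7.096053) = 6.280007.
Therefore gamma(2) = 6.2800 (to 4 decimal places).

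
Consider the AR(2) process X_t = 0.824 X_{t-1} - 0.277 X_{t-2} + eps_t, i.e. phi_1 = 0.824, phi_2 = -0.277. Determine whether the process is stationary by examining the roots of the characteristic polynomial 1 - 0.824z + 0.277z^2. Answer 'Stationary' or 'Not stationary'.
\text{Stationary}

The AR(p) characteristic polynomial is P(z) = 1 - 0.824z + 0.277z^2.
Stationarity requires all roots to lie outside the unit circle, i.e. |z| > 1 for every root.
Set 1 + (-0.824) z + (0.277) z^2 = 0, i.e. a z^2 + b z + c = 0 with a = 0.277, b = -0.824, c = 1.
Discriminant D = b^2 - 4ac = (-0.824)^2 - 4*(0.277)*1 = 0.678976 - (1.108) = -0.429024.
D < 0, so the roots are the complex-conjugate pair z = (-b +/- i sqrt(-D)) / (2a) = 1.4874 +/- 1.1823i.
For a conjugate pair |z|^2 = z * conj(z) = (product of roots) = c/a = 1/(0.277) = 3.610108, so |z| = sqrt(3.610108) = 1.9 for both roots.
Moduli of all roots: 1.9000, 1.9000.
All moduli strictly greater than 1? Yes.
Verdict: Stationary.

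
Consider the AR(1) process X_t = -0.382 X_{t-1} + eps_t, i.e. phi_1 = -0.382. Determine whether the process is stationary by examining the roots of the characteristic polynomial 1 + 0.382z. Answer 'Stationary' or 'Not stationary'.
\text{Stationary}

The AR(p) characteristic polynomial is P(z) = 1 + 0.382z.
Stationarity requires all roots to lie outside the unit circle, i.e. |z| > 1 for every root.
This is linear in z: 1 + (0.382) z = 0  =>  z = -1/(0.382) = -2.617801,  |z| = 2.617801.
Moduli of all roots: 2.6178.
All moduli strictly greater than 1? Yes.
Verdict: Stationary.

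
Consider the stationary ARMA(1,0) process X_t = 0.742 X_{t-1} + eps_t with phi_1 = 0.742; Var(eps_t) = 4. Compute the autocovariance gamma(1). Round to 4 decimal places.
\gamma(1) = 6.6038

Multiply the model equation by X_{t-k} and take expectations. With theta_0 = psi_0 = 1 and psi_j the MA(infinity) weights, this gives
  gamma(k) - sum_i phi_i gamma(k-i) = c_k,
  c_k = sigma^2 * sum_{j=k..q} theta_j psi_{j-k}   (c_k = 0 for k > q),
using gamma(-m) = gamma(m).
Pure AR (q = 0): c_0 = sigma^2 = 4, c_k = 0 for k >= 1.
Equations for k = 0 and k = 1 (AR order 1):
  gamma(0) = phi_1 gamma(1) + c_0
  gamma(1) = phi_1 gamma(0) + c_1
Substituting the second into the first: gamma(0) (1 - phi_1^2) = c_0 + phi_1 c_1, so
  gamma(0) = c_0 / (1 - phi_1^2) = 4 / (1 - (0.742)^2) = 4 / 0.449436 = 8.900044.
  gamma(1) = phi_1 gamma(0) = (0.742)(8.900044) = 6.603832.
Therefore gamma(1) = 6.6038 (to 4 decimal places).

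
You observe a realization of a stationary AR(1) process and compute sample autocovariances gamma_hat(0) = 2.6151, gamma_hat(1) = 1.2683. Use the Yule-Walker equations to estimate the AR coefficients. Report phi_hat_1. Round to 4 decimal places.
\hat\phi_{1} = 0.4850

The Yule-Walker equations for an AR(p) process read, in matrix form,
  Gamma_p phi = r_p,   with   (Gamma_p)_{ij} = gamma(|i - j|),
                       (r_p)_i = gamma(i),   i,j = 1..p.
Substitute the sample gammas (Toeplitz matrix and right-hand side of size 1):
  Gamma_p = [[2.6151]]
  r_p     = [1.2683]
With p = 1 this is the single equation gamma(0) phi_1 = gamma(1):
  phi_hat_1 = gamma(1) / gamma(0) = 1.2683 / 2.6151 = 0.4850.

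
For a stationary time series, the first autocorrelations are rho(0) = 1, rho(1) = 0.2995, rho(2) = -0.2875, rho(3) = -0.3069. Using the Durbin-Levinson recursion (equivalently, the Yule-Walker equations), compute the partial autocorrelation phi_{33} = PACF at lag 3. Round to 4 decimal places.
\phi_{33} = -0.0809

The PACF at lag k is phi_{kk}, the last component of the solution
to the Yule-Walker system G_k phi = r_k where
  (G_k)_{ij} = rho(|i - j|), (r_k)_i = rho(i), i,j = 1..k.
Equivalently, Durbin-Levinson gives phi_{kk} iteratively:
  phi_{11} = rho(1)
  phi_{kk} = [rho(k) - sum_{j=1..k-1} phi_{k-1,j} rho(k-j)]
            / [1 - sum_{j=1..k-1} phi_{k-1,j} rho(j)],
  phi_{k,j} = phi_{k-1,j} - phi_{kk} phi_{k-1,k-j},  j = 1..k-1.
Step k = 1:
  phi_11 = rho(1) = 0.2995.
Step k = 2:
  phi_22 = [rho(2) - phi_11 rho(1)] / [1 - phi_11 rho(1)] = [-0.2875 - (0.2995)(0.2995)] / [1 - (0.2995)(0.2995)]
         = -0.37720025 / 0.91029975 = -0.414369.
  Update: phi_21 = phi_11 - phi_22 phi_11 = 0.2995 - (-0.414369)(0.2995) = 0.423604.
Step k = 3:
  phi_33 = [rho(3) - phi_21 rho(2) - phi_22 rho(1)] / [1 - phi_21 rho(1) - phi_22 rho(2)]
    numerator   = -0.3069 - (0.423604)(-0.2875) - (-0.414369)(0.2995) = -0.06101037
    denominator = 1 - (0.423604)(0.2995) - (-0.414369)(-0.2875) = 0.75399955
  phi_33 = -0.06101037 / 0.75399955 = -0.0809.
Therefore phi_{33} = -0.0809.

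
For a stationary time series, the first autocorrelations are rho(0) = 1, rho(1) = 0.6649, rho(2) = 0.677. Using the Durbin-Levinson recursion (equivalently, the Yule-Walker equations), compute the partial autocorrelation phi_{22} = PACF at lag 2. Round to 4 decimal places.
\phi_{22} = 0.4211

The PACF at lag k is phi_{kk}, the last component of the solution
to the Yule-Walker system G_k phi = r_k where
  (G_k)_{ij} = rho(|i - j|), (r_k)_i = rho(i), i,j = 1..k.
Equivalently, Durbin-Levinson gives phi_{kk} iteratively:
  phi_{11} = rho(1)
  phi_{kk} = [rho(k) - sum_{j=1..k-1} phi_{k-1,j} rho(k-j)]
            / [1 - sum_{j=1..k-1} phi_{k-1,j} rho(j)],
  phi_{k,j} = phi_{k-1,j} - phi_{kk} phi_{k-1,k-j},  j = 1..k-1.
Step k = 1:
  phi_11 = rho(1) = 0.6649.
Step k = 2:
  phi_22 = [rho(2) - phi_11 rho(1)] / [1 - phi_11 rho(1)] = [0.677 - (0.6649)(0.6649)] / [1 - (0.6649)(0.6649)]
         = 0.23490799 / 0.55790799 = 0.4211.
Therefore phi_{22} = 0.4211.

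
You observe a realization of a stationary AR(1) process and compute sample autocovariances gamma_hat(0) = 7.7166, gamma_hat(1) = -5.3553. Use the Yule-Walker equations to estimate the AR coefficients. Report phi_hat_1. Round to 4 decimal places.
\hat\phi_{1} = -0.6940

The Yule-Walker equations for an AR(p) process read, in matrix form,
  Gamma_p phi = r_p,   with   (Gamma_p)_{ij} = gamma(|i - j|),
                       (r_p)_i = gamma(i),   i,j = 1..p.
Substitute the sample gammas (Toeplitz matrix and right-hand side of size 1):
  Gamma_p = [[7.7166]]
  r_p     = [-5.3553]
With p = 1 this is the single equation gamma(0) phi_1 = gamma(1):
  phi_hat_1 = gamma(1) / gamma(0) = -5.3553 / 7.7166 = -0.6940.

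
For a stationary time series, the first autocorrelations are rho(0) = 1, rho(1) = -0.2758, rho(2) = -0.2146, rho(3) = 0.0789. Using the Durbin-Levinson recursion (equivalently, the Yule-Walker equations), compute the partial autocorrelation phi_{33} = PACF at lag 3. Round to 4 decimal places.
\phi_{33} = -0.1029

The PACF at lag k is phi_{kk}, the last component of the solution
to the Yule-Walker system G_k phi = r_k where
  (G_k)_{ij} = rho(|i - j|), (r_k)_i = rho(i), i,j = 1..k.
Equivalently, Durbin-Levinson gives phi_{kk} iteratively:
  phi_{11} = rho(1)
  phi_{kk} = [rho(k) - sum_{j=1..k-1} phi_{k-1,j} rho(k-j)]
            / [1 - sum_{j=1..k-1} phi_{k-1,j} rho(j)],
  phi_{k,j} = phi_{k-1,j} - phi_{kk} phi_{k-1,k-j},  j = 1..k-1.
Step k = 1:
  phi_11 = rho(1) = -0.2758.
Step k = 2:
  phi_22 = [rho(2) - phi_11 rho(1)] / [1 - phi_11 rho(1)] = [-0.2146 - (-0.2758)(-0.2758)] / [1 - (-0.2758)(-0.2758)]
         = -0.29066564 / 0.92393436 = -0.314596.
  Update: phi_21 = phi_11 - phi_22 phi_11 = -0.2758 - (-0.314596)(-0.2758) = -0.362565.
Step k = 3:
  phi_33 = [rho(3) - phi_21 rho(2) - phi_22 rho(1)] / [1 - phi_21 rho(1) - phi_22 rho(2)]
    numerator   = 0.0789 - (-0.362565)(-0.2146) - (-0.314596)(-0.2758) = -0.085672
    denominator = 1 - (-0.362565)(-0.2758) - (-0.314596)(-0.2146) = 0.83249224
  phi_33 = -0.085672 / 0.83249224 = -0.1029.
Therefore phi_{33} = -0.1029.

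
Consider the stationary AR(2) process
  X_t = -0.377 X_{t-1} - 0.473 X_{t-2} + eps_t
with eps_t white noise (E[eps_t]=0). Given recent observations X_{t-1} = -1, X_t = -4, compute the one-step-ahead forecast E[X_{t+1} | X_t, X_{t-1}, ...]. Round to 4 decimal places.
E[X_{t+1} \mid \mathcal F_t] = 1.9810

For an AR(p) model X_t = c + sum_i phi_i X_{t-i} + eps_t, the
one-step-ahead conditional mean is
  E[X_{t+1} | X_t, ...] = c + sum_i phi_i X_{t+1-i}.
Substitute known values:
  E[X_{t+1} | ...] = (-0.377) * (-4) + (-0.473) * (-1)
                   = 1.9810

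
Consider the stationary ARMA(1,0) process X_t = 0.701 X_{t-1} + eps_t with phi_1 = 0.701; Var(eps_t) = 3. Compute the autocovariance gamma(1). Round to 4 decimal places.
\gamma(1) = 4.1349

Multiply the model equation by X_{t-k} and take expectations. With theta_0 = psi_0 = 1 and psi_j the MA(infinity) weights, this gives
  gamma(k) - sum_i phi_i gamma(k-i) = c_k,
  c_k = sigma^2 * sum_{j=k..q} theta_j psi_{j-k}   (c_k = 0 for k > q),
using gamma(-m) = gamma(m).
Pure AR (q = 0): c_0 = sigma^2 = 3, c_k = 0 for k >= 1.
Equations for k = 0 and k = 1 (AR order 1):
  gamma(0) = phi_1 gamma(1) + c_0
  gamma(1) = phi_1 gamma(0) + c_1
Substituting the second into the first: gamma(0) (1 - phi_1^2) = c_0 + phi_1 c_1, so
  gamma(0) = c_0 / (1 - phi_1^2) = 3 / (1 - (0.701)^2) = 3 / 0.508599 = 5.898557.
  gamma(1) = phi_1 gamma(0) = (0.701)(5.898557) = 4.134888.
Therefore gamma(1) = 4.1349 (to 4 decimal places).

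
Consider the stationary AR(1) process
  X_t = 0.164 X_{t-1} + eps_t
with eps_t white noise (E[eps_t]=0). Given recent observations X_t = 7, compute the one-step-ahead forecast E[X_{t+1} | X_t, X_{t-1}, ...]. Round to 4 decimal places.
E[X_{t+1} \mid \mathcal F_t] = 1.1480

For an AR(p) model X_t = c + sum_i phi_i X_{t-i} + eps_t, the
one-step-ahead conditional mean is
  E[X_{t+1} | X_t, ...] = c + sum_i phi_i X_{t+1-i}.
Substitute known values:
  E[X_{t+1} | ...] = (0.164) * (7)
                   = 1.1480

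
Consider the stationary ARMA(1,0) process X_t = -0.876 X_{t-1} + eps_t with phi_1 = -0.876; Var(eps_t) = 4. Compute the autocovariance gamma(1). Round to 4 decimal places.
\gamma(1) = -15.0629

Multiply the model equation by X_{t-k} and take expectations. With theta_0 = psi_0 = 1 and psi_j the MA(infinity) weights, this gives
  gamma(k) - sum_i phi_i gamma(k-i) = c_k,
  c_k = sigma^2 * sum_{j=k..q} theta_j psi_{j-k}   (c_k = 0 for k > q),
using gamma(-m) = gamma(m).
Pure AR (q = 0): c_0 = sigma^2 = 4, c_k = 0 for k >= 1.
Equations for k = 0 and k = 1 (AR order 1):
  gamma(0) = phi_1 gamma(1) + c_0
  gamma(1) = phi_1 gamma(0) + c_1
Substituting the second into the first: gamma(0) (1 - phi_1^2) = c_0 + phi_1 c_1, so
  gamma(0) = c_0 / (1 - phi_1^2) = 4 / (1 - (-0.876)^2) = 4 / 0.232624 = 17.19513.
  gamma(1) = phi_1 gamma(0) = (-0.876)(17.19513) = -15.062934.
Therefore gamma(1) = -15.0629 (to 4 decimal places).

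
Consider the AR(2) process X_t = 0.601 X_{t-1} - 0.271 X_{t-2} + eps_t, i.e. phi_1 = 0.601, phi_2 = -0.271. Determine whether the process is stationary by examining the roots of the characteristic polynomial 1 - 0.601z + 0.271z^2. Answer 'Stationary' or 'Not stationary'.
\text{Stationary}

The AR(p) characteristic polynomial is P(z) = 1 - 0.601z + 0.271z^2.
Stationarity requires all roots to lie outside the unit circle, i.e. |z| > 1 for every root.
Set 1 + (-0.601) z + (0.271) z^2 = 0, i.e. a z^2 + b z + c = 0 with a = 0.271, b = -0.601, c = 1.
Discriminant D = b^2 - 4ac = (-0.601)^2 - 4*(0.271)*1 = 0.361201 - (1.084) = -0.722799.
D < 0, so the roots are the complex-conjugate pair z = (-b +/- i sqrt(-D)) / (2a) = 1.1089 +/- 1.5686i.
For a conjugate pair |z|^2 = z * conj(z) = (product of roots) = c/a = 1/(0.271) = 3.690037, so |z| = sqrt(3.690037) = 1.9209 for both roots.
Moduli of all roots: 1.9209, 1.9209.
All moduli strictly greater than 1? Yes.
Verdict: Stationary.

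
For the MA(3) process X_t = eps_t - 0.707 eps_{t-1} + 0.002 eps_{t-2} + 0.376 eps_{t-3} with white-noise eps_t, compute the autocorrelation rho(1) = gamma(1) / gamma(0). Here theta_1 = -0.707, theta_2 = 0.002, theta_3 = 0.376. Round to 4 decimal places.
\rho(1) = -0.4312

For an MA(q) process with theta_0 = 1, the autocovariance is
  gamma(k) = sigma^2 * sum_{i=0..q-k} theta_i * theta_{i+k},
and rho(k) = gamma(k) / gamma(0). Sigma^2 cancels.
  numerator   = (1)*(-0.707) + (-0.707)*(0.002) + (0.002)*(0.376) = -0.707662.
  denominator = (1)^2 + (-0.707)^2 + (0.002)^2 + (0.376)^2 = 1.641229.
  rho(1) = -0.707662 / 1.641229 = -0.4312.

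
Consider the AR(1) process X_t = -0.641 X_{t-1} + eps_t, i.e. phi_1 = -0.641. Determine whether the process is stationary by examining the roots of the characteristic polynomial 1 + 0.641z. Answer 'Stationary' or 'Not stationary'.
\text{Stationary}

The AR(p) characteristic polynomial is P(z) = 1 + 0.641z.
Stationarity requires all roots to lie outside the unit circle, i.e. |z| > 1 for every root.
This is linear in z: 1 + (0.641) z = 0  =>  z = -1/(0.641) = -1.560062,  |z| = 1.560062.
Moduli of all roots: 1.5601.
All moduli strictly greater than 1? Yes.
Verdict: Stationary.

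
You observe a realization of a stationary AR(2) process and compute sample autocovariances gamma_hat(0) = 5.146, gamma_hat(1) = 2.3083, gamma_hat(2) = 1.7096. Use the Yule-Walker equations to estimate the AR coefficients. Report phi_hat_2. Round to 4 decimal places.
\hat\phi_{2} = 0.1640

The Yule-Walker equations for an AR(p) process read, in matrix form,
  Gamma_p phi = r_p,   with   (Gamma_p)_{ij} = gamma(|i - j|),
                       (r_p)_i = gamma(i),   i,j = 1..p.
Substitute the sample gammas (Toeplitz matrix and right-hand side of size 2):
  Gamma_p = [[5.146, 2.3083], [2.3083, 5.146]]
  r_p     = [2.3083, 1.7096]
Written out:
  5.146 phi_1 + 2.3083 phi_2 = 2.3083
  2.3083 phi_1 + 5.146 phi_2 = 1.7096
Solve by Cramer's rule:
  det = gamma(0)^2 - gamma(1)^2 = (5.146)^2 - (2.3083)^2 = 26.481316 - 5.32824889 = 21.15306711
  phi_hat_1 = [gamma(1) gamma(0) - gamma(1) gamma(2)] / det = [(2.3083)(5.146) - (2.3083)(1.7096)] / 21.15306711 = 7.93224212 / 21.15306711 = 0.375
  phi_hat_2 = [gamma(0) gamma(2) - gamma(1)^2] / det = [(5.146)(1.7096) - (2.3083)^2] / 21.15306711 = 3.46935271 / 21.15306711 = 0.164
So phi_hat = [0.3750, 0.1640].
Therefore phi_hat_2 = 0.1640.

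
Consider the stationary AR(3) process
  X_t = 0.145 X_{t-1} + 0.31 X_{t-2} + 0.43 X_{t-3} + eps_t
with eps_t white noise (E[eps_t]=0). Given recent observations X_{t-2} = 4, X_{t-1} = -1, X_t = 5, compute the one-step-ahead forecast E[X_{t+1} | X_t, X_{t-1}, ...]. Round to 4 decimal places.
E[X_{t+1} \mid \mathcal F_t] = 2.1350

For an AR(p) model X_t = c + sum_i phi_i X_{t-i} + eps_t, the
one-step-ahead conditional mean is
  E[X_{t+1} | X_t, ...] = c + sum_i phi_i X_{t+1-i}.
Substitute known values:
  E[X_{t+1} | ...] = (0.145) * (5) + (0.31) * (-1) + (0.43) * (4)
                   = 2.1350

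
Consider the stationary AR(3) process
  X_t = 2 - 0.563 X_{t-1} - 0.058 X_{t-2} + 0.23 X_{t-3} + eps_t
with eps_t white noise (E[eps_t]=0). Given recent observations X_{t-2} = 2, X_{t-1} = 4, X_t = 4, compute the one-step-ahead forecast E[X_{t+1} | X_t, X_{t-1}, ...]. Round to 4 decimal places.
E[X_{t+1} \mid \mathcal F_t] = -0.0240

For an AR(p) model X_t = c + sum_i phi_i X_{t-i} + eps_t, the
one-step-ahead conditional mean is
  E[X_{t+1} | X_t, ...] = c + sum_i phi_i X_{t+1-i}.
Substitute known values:
  E[X_{t+1} | ...] = 2 + (-0.563) * (4) + (-0.058) * (4) + (0.23) * (2)
                   = -0.0240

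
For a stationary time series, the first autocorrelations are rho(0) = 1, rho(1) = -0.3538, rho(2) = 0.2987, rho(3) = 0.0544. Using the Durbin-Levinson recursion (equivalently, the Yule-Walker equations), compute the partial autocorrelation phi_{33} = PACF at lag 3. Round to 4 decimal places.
\phi_{33} = 0.2490

The PACF at lag k is phi_{kk}, the last component of the solution
to the Yule-Walker system G_k phi = r_k where
  (G_k)_{ij} = rho(|i - j|), (r_k)_i = rho(i), i,j = 1..k.
Equivalently, Durbin-Levinson gives phi_{kk} iteratively:
  phi_{11} = rho(1)
  phi_{kk} = [rho(k) - sum_{j=1..k-1} phi_{k-1,j} rho(k-j)]
            / [1 - sum_{j=1..k-1} phi_{k-1,j} rho(j)],
  phi_{k,j} = phi_{k-1,j} - phi_{kk} phi_{k-1,k-j},  j = 1..k-1.
Step k = 1:
  phi_11 = rho(1) = -0.3538.
Step k = 2:
  phi_22 = [rho(2) - phi_11 rho(1)] / [1 - phi_11 rho(1)] = [0.2987 - (-0.3538)(-0.3538)] / [1 - (-0.3538)(-0.3538)]
         = 0.17352556 / 0.87482556 = 0.198354.
  Update: phi_21 = phi_11 - phi_22 phi_11 = -0.3538 - (0.198354)(-0.3538) = -0.283622.
Step k = 3:
  phi_33 = [rho(3) - phi_21 rho(2) - phi_22 rho(1)] / [1 - phi_21 rho(1) - phi_22 rho(2)]
    numerator   = 0.0544 - (-0.283622)(0.2987) - (0.198354)(-0.3538) = 0.20929576
    denominator = 1 - (-0.283622)(-0.3538) - (0.198354)(0.2987) = 0.84040599
  phi_33 = 0.20929576 / 0.84040599 = 0.249.
Therefore phi_{33} = 0.2490.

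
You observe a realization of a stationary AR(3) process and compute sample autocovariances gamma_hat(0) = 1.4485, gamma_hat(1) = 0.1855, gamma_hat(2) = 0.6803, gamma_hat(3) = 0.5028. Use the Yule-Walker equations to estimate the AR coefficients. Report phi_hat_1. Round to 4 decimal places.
\hat\phi_{1} = -0.0830

The Yule-Walker equations for an AR(p) process read, in matrix form,
  Gamma_p phi = r_p,   with   (Gamma_p)_{ij} = gamma(|i - j|),
                       (r_p)_i = gamma(i),   i,j = 1..p.
Substitute the sample gammas (Toeplitz matrix and right-hand side of size 3):
  Gamma_p = [[1.4485, 0.1855, 0.6803], [0.1855, 1.4485, 0.1855], [0.6803, 0.1855, 1.4485]]
  r_p     = [0.1855, 0.6803, 0.5028]
Written out (R1..R3):
  (R1) 1.4485 phi_1 + 0.1855 phi_2 + 0.6803 phi_3 = 0.1855
  (R2) 0.1855 phi_1 + 1.4485 phi_2 + 0.1855 phi_3 = 0.6803
  (R3) 0.6803 phi_1 + 0.1855 phi_2 + 1.4485 phi_3 = 0.5028
Gaussian elimination:
  R2 <- R2 - (0.1855/1.4485) R1 = R2 - (0.128064) R1:  1.424744 phi_2 + 0.098378 phi_3 = 0.656544
  R3 <- R3 - (0.6803/1.4485) R1 = R3 - (0.469658) R1:  0.098378 phi_2 + 1.128991 phi_3 = 0.415678
  R3 <- R3 - (0.098378/1.424744) R2 = R3 - (0.06905) R2:  1.122198 phi_3 = 0.370344
Back-substitution:
  phi_hat_3 = 0.370344 / 1.122198 = 0.330017
  phi_hat_2 = (0.656544 - (0.098378)(0.330017)) / 1.424744 = 0.438028
  phi_hat_1 = (0.1855 - (0.1855)(0.438028) - (0.6803)(0.330017)) / 1.4485 = -0.083027
So phi_hat = [-0.0830, 0.4380, 0.3300].
Therefore phi_hat_1 = -0.0830.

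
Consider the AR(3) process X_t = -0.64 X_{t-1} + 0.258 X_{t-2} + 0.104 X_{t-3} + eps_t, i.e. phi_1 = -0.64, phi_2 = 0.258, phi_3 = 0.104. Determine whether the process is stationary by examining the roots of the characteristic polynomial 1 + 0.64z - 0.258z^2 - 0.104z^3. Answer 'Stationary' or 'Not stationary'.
\text{Stationary}

The AR(p) characteristic polynomial is P(z) = 1 + 0.64z - 0.258z^2 - 0.104z^3.
Stationarity requires all roots to lie outside the unit circle, i.e. |z| > 1 for every root.
Degree 3: look for a simple real root z0 first, then factor out (1 - z/z0) and solve the remaining quadratic.
Testing z0 = -1.25: P(-1.25) = 1 + (0.64)(-1.25) + (-0.258)(-1.25)^2 + (-0.104)(-1.25)^3
  = 1 + (-0.8) + (-0.403125) + (0.203125) = 0.  So z_0 = -1.25 is a root, |z_0| = 1.25.
Divide out the factor (1 + 0.8 z) = (1 - z/z0) (since 1/z0 = -0.8):
  P(z) = (1 + 0.8 z)(1 + (-0.16) z + (-0.13) z^2)
  [check: z-coef -0.16 - (-0.8) = 0.64; z^2-coef -0.13 - (-0.8)(-0.16) = -0.258; z^3-coef -(-0.8)(-0.13) = -0.104.]
Remaining roots from the quadratic factor 1 + (-0.16) z + (-0.13) z^2:
  Set 1 + (-0.16) z + (-0.13) z^2 = 0, i.e. a z^2 + b z + c = 0 with a = -0.13, b = -0.16, c = 1.
  Discriminant D = b^2 - 4ac = (-0.16)^2 - 4*(-0.13)*1 = 0.0256 - (-0.52) = 0.5456.
  D >= 0, so the roots are real: z = (-b +/- sqrt(D)) / (2a) = (0.16 +/- 0.738647) / (-0.26).
    z_1 = (0.16 + 0.738647) / (-0.26) = -3.4563,   |z_1| = 3.4563.
    z_2 = (0.16 - 0.738647) / (-0.26) = 2.2256,   |z_2| = 2.2256.
Moduli of all roots: 1.2500, 3.4563, 2.2256.
All moduli strictly greater than 1? Yes.
Verdict: Stationary.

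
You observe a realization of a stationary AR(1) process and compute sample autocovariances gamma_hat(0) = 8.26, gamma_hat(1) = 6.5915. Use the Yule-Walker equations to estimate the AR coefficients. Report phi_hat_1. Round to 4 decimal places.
\hat\phi_{1} = 0.7980

The Yule-Walker equations for an AR(p) process read, in matrix form,
  Gamma_p phi = r_p,   with   (Gamma_p)_{ij} = gamma(|i - j|),
                       (r_p)_i = gamma(i),   i,j = 1..p.
Substitute the sample gammas (Toeplitz matrix and right-hand side of size 1):
  Gamma_p = [[8.26]]
  r_p     = [6.5915]
With p = 1 this is the single equation gamma(0) phi_1 = gamma(1):
  phi_hat_1 = gamma(1) / gamma(0) = 6.5915 / 8.26 = 0.7980.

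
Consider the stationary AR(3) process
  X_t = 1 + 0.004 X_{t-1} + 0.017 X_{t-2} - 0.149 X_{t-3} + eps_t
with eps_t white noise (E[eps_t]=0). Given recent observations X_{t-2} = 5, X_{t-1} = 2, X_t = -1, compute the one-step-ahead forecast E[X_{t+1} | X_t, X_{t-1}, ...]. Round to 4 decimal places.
E[X_{t+1} \mid \mathcal F_t] = 0.2850

For an AR(p) model X_t = c + sum_i phi_i X_{t-i} + eps_t, the
one-step-ahead conditional mean is
  E[X_{t+1} | X_t, ...] = c + sum_i phi_i X_{t+1-i}.
Substitute known values:
  E[X_{t+1} | ...] = 1 + (0.004) * (-1) + (0.017) * (2) + (-0.149) * (5)
                   = 0.2850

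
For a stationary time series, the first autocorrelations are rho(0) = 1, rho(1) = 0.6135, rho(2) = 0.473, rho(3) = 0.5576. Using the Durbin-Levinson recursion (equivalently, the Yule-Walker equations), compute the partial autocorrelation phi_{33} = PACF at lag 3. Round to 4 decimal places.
\phi_{33} = 0.3571

The PACF at lag k is phi_{kk}, the last component of the solution
to the Yule-Walker system G_k phi = r_k where
  (G_k)_{ij} = rho(|i - j|), (r_k)_i = rho(i), i,j = 1..k.
Equivalently, Durbin-Levinson gives phi_{kk} iteratively:
  phi_{11} = rho(1)
  phi_{kk} = [rho(k) - sum_{j=1..k-1} phi_{k-1,j} rho(k-j)]
            / [1 - sum_{j=1..k-1} phi_{k-1,j} rho(j)],
  phi_{k,j} = phi_{k-1,j} - phi_{kk} phi_{k-1,k-j},  j = 1..k-1.
Step k = 1:
  phi_11 = rho(1) = 0.6135.
Step k = 2:
  phi_22 = [rho(2) - phi_11 rho(1)] / [1 - phi_11 rho(1)] = [0.473 - (0.6135)(0.6135)] / [1 - (0.6135)(0.6135)]
         = 0.09661775 / 0.62361775 = 0.154931.
  Update: phi_21 = phi_11 - phi_22 phi_11 = 0.6135 - (0.154931)(0.6135) = 0.51845.
Step k = 3:
  phi_33 = [rho(3) - phi_21 rho(2) - phi_22 rho(1)] / [1 - phi_21 rho(1) - phi_22 rho(2)]
    numerator   = 0.5576 - (0.51845)(0.473) - (0.154931)(0.6135) = 0.21732305
    denominator = 1 - (0.51845)(0.6135) - (0.154931)(0.473) = 0.60864866
  phi_33 = 0.21732305 / 0.60864866 = 0.3571.
Therefore phi_{33} = 0.3571.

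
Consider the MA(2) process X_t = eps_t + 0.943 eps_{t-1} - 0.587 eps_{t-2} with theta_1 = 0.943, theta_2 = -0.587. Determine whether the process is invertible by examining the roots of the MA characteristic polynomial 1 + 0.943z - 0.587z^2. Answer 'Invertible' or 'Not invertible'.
\text{Not invertible}

The MA(q) characteristic polynomial is P(z) = 1 + 0.943z - 0.587z^2.
Invertibility requires all roots to lie outside the unit circle, i.e. |z| > 1 for every root.
Set 1 + (0.943) z + (-0.587) z^2 = 0, i.e. a z^2 + b z + c = 0 with a = -0.587, b = 0.943, c = 1.
Discriminant D = b^2 - 4ac = (0.943)^2 - 4*(-0.587)*1 = 0.889249 - (-2.348) = 3.237249.
D >= 0, so the roots are real: z = (-b +/- sqrt(D)) / (2a) = (-0.943 +/- 1.799236) / (-1.174).
  z_1 = (-0.943 + 1.799236) / (-1.174) = -0.7293,   |z_1| = 0.7293.
  z_2 = (-0.943 - 1.799236) / (-1.174) = 2.3358,   |z_2| = 2.3358.
Moduli of all roots: 0.7293, 2.3358.
All moduli strictly greater than 1? No.
Verdict: Not invertible.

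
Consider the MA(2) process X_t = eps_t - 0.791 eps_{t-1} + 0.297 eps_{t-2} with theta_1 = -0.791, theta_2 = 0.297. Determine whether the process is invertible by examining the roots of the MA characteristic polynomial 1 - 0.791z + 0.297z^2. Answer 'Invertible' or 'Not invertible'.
\text{Invertible}

The MA(q) characteristic polynomial is P(z) = 1 - 0.791z + 0.297z^2.
Invertibility requires all roots to lie outside the unit circle, i.e. |z| > 1 for every root.
Set 1 + (-0.791) z + (0.297) z^2 = 0, i.e. a z^2 + b z + c = 0 with a = 0.297, b = -0.791, c = 1.
Discriminant D = b^2 - 4ac = (-0.791)^2 - 4*(0.297)*1 = 0.625681 - (1.188) = -0.562319.
D < 0, so the roots are the complex-conjugate pair z = (-b +/- i sqrt(-D)) / (2a) = 1.3316 +/- 1.2624i.
For a conjugate pair |z|^2 = z * conj(z) = (product of roots) = c/a = 1/(0.297) = 3.367003, so |z| = sqrt(3.367003) = 1.8349 for both roots.
Moduli of all roots: 1.8349, 1.8349.
All moduli strictly greater than 1? Yes.
Verdict: Invertible.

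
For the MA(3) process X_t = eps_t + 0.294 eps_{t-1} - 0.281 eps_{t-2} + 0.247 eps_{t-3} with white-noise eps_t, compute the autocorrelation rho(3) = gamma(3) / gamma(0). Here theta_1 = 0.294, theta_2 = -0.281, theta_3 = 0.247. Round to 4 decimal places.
\rho(3) = 0.2014

For an MA(q) process with theta_0 = 1, the autocovariance is
  gamma(k) = sigma^2 * sum_{i=0..q-k} theta_i * theta_{i+k},
and rho(k) = gamma(k) / gamma(0). Sigma^2 cancels.
  numerator   = (1)*(0.247) = 0.247.
  denominator = (1)^2 + (0.294)^2 + (-0.281)^2 + (0.247)^2 = 1.226406.
  rho(3) = 0.247 / 1.226406 = 0.2014.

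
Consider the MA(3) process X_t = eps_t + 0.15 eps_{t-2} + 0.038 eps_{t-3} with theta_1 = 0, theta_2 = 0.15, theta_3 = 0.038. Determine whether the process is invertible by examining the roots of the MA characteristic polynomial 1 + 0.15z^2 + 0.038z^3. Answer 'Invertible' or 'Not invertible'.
\text{Invertible}

The MA(q) characteristic polynomial is P(z) = 1 + 0.15z^2 + 0.038z^3.
Invertibility requires all roots to lie outside the unit circle, i.e. |z| > 1 for every root.
Degree 3: look for a simple real root z0 first, then factor out (1 - z/z0) and solve the remaining quadratic.
Testing z0 = -5: P(-5) = 1 + (0)(-5) + (0.15)(-5)^2 + (0.038)(-5)^3
  = 1 + (0) + (3.75) + (-4.75) = 0.  So z_0 = -5 is a root, |z_0| = 5.
Divide out the factor (1 + 0.2 z) = (1 - z/z0) (since 1/z0 = -0.2):
  P(z) = (1 + 0.2 z)(1 + (-0.2) z + (0.19) z^2)
  [check: z-coef -0.2 - (-0.2) = 0; z^2-coef 0.19 - (-0.2)(-0.2) = 0.15; z^3-coef -(-0.2)(0.19) = 0.038.]
Remaining roots from the quadratic factor 1 + (-0.2) z + (0.19) z^2:
  Set 1 + (-0.2) z + (0.19) z^2 = 0, i.e. a z^2 + b z + c = 0 with a = 0.19, b = -0.2, c = 1.
  Discriminant D = b^2 - 4ac = (-0.2)^2 - 4*(0.19)*1 = 0.04 - (0.76) = -0.72.
  D < 0, so the roots are the complex-conjugate pair z = (-b +/- i sqrt(-D)) / (2a) = 0.5263 +/- 2.233i.
  For a conjugate pair |z|^2 = z * conj(z) = (product of roots) = c/a = 1/(0.19) = 5.263158, so |z| = sqrt(5.263158) = 2.2942 for both roots.
Moduli of all roots: 5.0000, 2.2942, 2.2942.
All moduli strictly greater than 1? Yes.
Verdict: Invertible.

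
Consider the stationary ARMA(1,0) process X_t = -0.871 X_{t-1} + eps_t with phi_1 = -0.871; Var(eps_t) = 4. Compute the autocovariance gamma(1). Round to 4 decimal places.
\gamma(1) = -14.4349

Multiply the model equation by X_{t-k} and take expectations. With theta_0 = psi_0 = 1 and psi_j the MA(infinity) weights, this gives
  gamma(k) - sum_i phi_i gamma(k-i) = c_k,
  c_k = sigma^2 * sum_{j=k..q} theta_j psi_{j-k}   (c_k = 0 for k > q),
using gamma(-m) = gamma(m).
Pure AR (q = 0): c_0 = sigma^2 = 4, c_k = 0 for k >= 1.
Equations for k = 0 and k = 1 (AR order 1):
  gamma(0) = phi_1 gamma(1) + c_0
  gamma(1) = phi_1 gamma(0) + c_1
Substituting the second into the first: gamma(0) (1 - phi_1^2) = c_0 + phi_1 c_1, so
  gamma(0) = c_0 / (1 - phi_1^2) = 4 / (1 - (-0.871)^2) = 4 / 0.241359 = 16.572823.
  gamma(1) = phi_1 gamma(0) = (-0.871)(16.572823) = -14.434929.
Therefore gamma(1) = -14.4349 (to 4 decimal places).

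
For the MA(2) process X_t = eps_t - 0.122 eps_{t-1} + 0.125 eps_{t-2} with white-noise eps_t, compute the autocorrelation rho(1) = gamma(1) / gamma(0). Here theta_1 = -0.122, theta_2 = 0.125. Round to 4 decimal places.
\rho(1) = -0.1332

For an MA(q) process with theta_0 = 1, the autocovariance is
  gamma(k) = sigma^2 * sum_{i=0..q-k} theta_i * theta_{i+k},
and rho(k) = gamma(k) / gamma(0). Sigma^2 cancels.
  numerator   = (1)*(-0.122) + (-0.122)*(0.125) = -0.13725.
  denominator = (1)^2 + (-0.122)^2 + (0.125)^2 = 1.030509.
  rho(1) = -0.13725 / 1.030509 = -0.1332.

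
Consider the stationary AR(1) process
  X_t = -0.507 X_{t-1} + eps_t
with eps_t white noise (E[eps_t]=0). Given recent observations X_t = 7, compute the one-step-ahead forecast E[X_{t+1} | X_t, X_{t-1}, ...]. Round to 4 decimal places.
E[X_{t+1} \mid \mathcal F_t] = -3.5490

For an AR(p) model X_t = c + sum_i phi_i X_{t-i} + eps_t, the
one-step-ahead conditional mean is
  E[X_{t+1} | X_t, ...] = c + sum_i phi_i X_{t+1-i}.
Substitute known values:
  E[X_{t+1} | ...] = (-0.507) * (7)
                   = -3.5490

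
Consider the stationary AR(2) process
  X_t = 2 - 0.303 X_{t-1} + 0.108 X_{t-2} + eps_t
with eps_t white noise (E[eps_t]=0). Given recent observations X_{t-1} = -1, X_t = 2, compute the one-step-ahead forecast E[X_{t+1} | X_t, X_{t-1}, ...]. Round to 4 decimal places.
E[X_{t+1} \mid \mathcal F_t] = 1.2860

For an AR(p) model X_t = c + sum_i phi_i X_{t-i} + eps_t, the
one-step-ahead conditional mean is
  E[X_{t+1} | X_t, ...] = c + sum_i phi_i X_{t+1-i}.
Substitute known values:
  E[X_{t+1} | ...] = 2 + (-0.303) * (2) + (0.108) * (-1)
                   = 1.2860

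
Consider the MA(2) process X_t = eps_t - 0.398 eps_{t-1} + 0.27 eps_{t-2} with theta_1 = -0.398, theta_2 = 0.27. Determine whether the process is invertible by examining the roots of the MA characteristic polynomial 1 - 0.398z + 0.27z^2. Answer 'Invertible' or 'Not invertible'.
\text{Invertible}

The MA(q) characteristic polynomial is P(z) = 1 - 0.398z + 0.27z^2.
Invertibility requires all roots to lie outside the unit circle, i.e. |z| > 1 for every root.
Set 1 + (-0.398) z + (0.27) z^2 = 0, i.e. a z^2 + b z + c = 0 with a = 0.27, b = -0.398, c = 1.
Discriminant D = b^2 - 4ac = (-0.398)^2 - 4*(0.27)*1 = 0.158404 - (1.08) = -0.921596.
D < 0, so the roots are the complex-conjugate pair z = (-b +/- i sqrt(-D)) / (2a) = 0.737 +/- 1.7778i.
For a conjugate pair |z|^2 = z * conj(z) = (product of roots) = c/a = 1/(0.27) = 3.703704, so |z| = sqrt(3.703704) = 1.9245 for both roots.
Moduli of all roots: 1.9245, 1.9245.
All moduli strictly greater than 1? Yes.
Verdict: Invertible.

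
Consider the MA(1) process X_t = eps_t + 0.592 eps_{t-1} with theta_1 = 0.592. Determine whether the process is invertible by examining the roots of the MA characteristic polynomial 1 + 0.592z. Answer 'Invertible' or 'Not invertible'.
\text{Invertible}

The MA(q) characteristic polynomial is P(z) = 1 + 0.592z.
Invertibility requires all roots to lie outside the unit circle, i.e. |z| > 1 for every root.
This is linear in z: 1 + (0.592) z = 0  =>  z = -1/(0.592) = -1.689189,  |z| = 1.689189.
Moduli of all roots: 1.6892.
All moduli strictly greater than 1? Yes.
Verdict: Invertible.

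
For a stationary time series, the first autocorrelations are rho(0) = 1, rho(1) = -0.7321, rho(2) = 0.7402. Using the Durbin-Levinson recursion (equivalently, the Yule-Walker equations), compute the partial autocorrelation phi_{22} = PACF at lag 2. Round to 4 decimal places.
\phi_{22} = 0.4401

The PACF at lag k is phi_{kk}, the last component of the solution
to the Yule-Walker system G_k phi = r_k where
  (G_k)_{ij} = rho(|i - j|), (r_k)_i = rho(i), i,j = 1..k.
Equivalently, Durbin-Levinson gives phi_{kk} iteratively:
  phi_{11} = rho(1)
  phi_{kk} = [rho(k) - sum_{j=1..k-1} phi_{k-1,j} rho(k-j)]
            / [1 - sum_{j=1..k-1} phi_{k-1,j} rho(j)],
  phi_{k,j} = phi_{k-1,j} - phi_{kk} phi_{k-1,k-j},  j = 1..k-1.
Step k = 1:
  phi_11 = rho(1) = -0.7321.
Step k = 2:
  phi_22 = [rho(2) - phi_11 rho(1)] / [1 - phi_11 rho(1)] = [0.7402 - (-0.7321)(-0.7321)] / [1 - (-0.7321)(-0.7321)]
         = 0.20422959 / 0.46402959 = 0.4401.
Therefore phi_{22} = 0.4401.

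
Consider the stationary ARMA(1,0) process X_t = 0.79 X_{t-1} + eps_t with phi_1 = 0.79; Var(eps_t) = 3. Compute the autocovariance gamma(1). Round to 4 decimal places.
\gamma(1) = 6.3049

Multiply the model equation by X_{t-k} and take expectations. With theta_0 = psi_0 = 1 and psi_j the MA(infinity) weights, this gives
  gamma(k) - sum_i phi_i gamma(k-i) = c_k,
  c_k = sigma^2 * sum_{j=k..q} theta_j psi_{j-k}   (c_k = 0 for k > q),
using gamma(-m) = gamma(m).
Pure AR (q = 0): c_0 = sigma^2 = 3, c_k = 0 for k >= 1.
Equations for k = 0 and k = 1 (AR order 1):
  gamma(0) = phi_1 gamma(1) + c_0
  gamma(1) = phi_1 gamma(0) + c_1
Substituting the second into the first: gamma(0) (1 - phi_1^2) = c_0 + phi_1 c_1, so
  gamma(0) = c_0 / (1 - phi_1^2) = 3 / (1 - (0.79)^2) = 3 / 0.3759 = 7.980846.
  gamma(1) = phi_1 gamma(0) = (0.79)(7.980846) = 6.304868.
Therefore gamma(1) = 6.3049 (to 4 decimal places).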